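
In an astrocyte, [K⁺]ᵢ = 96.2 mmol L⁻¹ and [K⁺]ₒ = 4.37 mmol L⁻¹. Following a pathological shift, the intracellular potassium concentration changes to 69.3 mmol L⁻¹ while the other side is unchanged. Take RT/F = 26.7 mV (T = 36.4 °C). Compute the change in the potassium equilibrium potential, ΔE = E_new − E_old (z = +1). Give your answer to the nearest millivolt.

9 mV

E_old = (26.7/1)·ln(4.37/96.2) = -82.55 mV
E_new = (26.7/1)·ln(4.37/69.3) = -73.79 mV
ΔE = -73.79 − (-82.55) = 8.76 mV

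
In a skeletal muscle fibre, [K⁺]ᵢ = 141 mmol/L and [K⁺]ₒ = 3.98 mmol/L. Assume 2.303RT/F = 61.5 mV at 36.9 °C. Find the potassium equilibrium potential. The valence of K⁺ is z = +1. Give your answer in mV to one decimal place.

-95.3 mV

E = (61.5/z) · log₁₀([K⁺]_out/[K⁺]_in) with z = +1.
= (61.5/1) · log₁₀(3.98/141) = 61.50 · log₁₀(0.02823)
= 61.50 · (-1.5493) = -95.28 mV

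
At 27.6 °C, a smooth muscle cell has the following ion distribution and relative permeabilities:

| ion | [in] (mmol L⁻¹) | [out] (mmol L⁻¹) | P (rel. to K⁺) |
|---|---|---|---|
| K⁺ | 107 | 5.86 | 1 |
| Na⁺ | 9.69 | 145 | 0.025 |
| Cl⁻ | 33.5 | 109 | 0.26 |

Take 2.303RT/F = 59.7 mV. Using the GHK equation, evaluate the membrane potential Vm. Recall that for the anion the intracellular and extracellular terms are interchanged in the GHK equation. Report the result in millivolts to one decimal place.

-52.1 mV

Vm = 59.7 · log₁₀[(Σ P·[cation]ₒ + Σ P·[anion]ᵢ) / (Σ P·[cation]ᵢ + Σ P·[anion]ₒ)]
Numerator = 1×5.86 + 0.025×145 + 0.26×33.5 = 18.2
Denominator = 1×107 + 0.025×9.69 + 0.26×109 = 135.6
Vm = 59.7 · log₁₀(0.1342) = 59.7 × (-0.8723) = -52.07 mV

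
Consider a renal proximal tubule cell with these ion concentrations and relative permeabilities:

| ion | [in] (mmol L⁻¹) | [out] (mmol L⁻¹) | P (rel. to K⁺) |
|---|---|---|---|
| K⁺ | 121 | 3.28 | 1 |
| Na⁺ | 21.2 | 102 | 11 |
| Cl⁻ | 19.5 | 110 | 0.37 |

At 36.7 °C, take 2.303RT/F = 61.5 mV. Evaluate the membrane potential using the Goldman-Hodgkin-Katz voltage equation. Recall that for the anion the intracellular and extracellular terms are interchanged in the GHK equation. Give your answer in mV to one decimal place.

Vm = 61.5 · log₁₀[(Σ P·[cation]ₒ + Σ P·[anion]ᵢ) / (Σ P·[cation]ᵢ + Σ P·[anion]ₒ)]
Numerator = 1×3.28 + 11×102 + 0.37×19.5 = 1132
Denominator = 1×121 + 11×21.2 + 0.37×110 = 394.9
Vm = 61.5 · log₁₀(2.8678) = 61.5 × (0.4575) = 28.14 mV

28.1 mV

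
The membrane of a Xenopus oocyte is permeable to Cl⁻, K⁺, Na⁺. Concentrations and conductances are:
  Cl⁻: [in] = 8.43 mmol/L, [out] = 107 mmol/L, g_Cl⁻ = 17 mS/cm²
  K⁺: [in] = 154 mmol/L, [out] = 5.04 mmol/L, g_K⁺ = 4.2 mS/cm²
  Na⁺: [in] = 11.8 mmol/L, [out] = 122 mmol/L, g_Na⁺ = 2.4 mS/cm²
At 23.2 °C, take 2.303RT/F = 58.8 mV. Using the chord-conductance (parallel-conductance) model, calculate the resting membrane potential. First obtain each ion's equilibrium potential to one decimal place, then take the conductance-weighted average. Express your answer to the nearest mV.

E_Cl⁻ = (58.8/-1)·log₁₀(107/8.43) = -64.9 mV
E_K⁺ = (58.8/1)·log₁₀(5.04/154) = -87.3 mV
E_Na⁺ = (58.8/1)·log₁₀(122/11.8) = 59.7 mV
Vm = (Σ gᵢEᵢ)/(Σ gᵢ) = (17·-64.9 + 4.2·-87.3 + 2.4·59.7) / (17 + 4.2 + 2.4)
= -1326.68 / 23.6 = -56.22 mV

-56 mV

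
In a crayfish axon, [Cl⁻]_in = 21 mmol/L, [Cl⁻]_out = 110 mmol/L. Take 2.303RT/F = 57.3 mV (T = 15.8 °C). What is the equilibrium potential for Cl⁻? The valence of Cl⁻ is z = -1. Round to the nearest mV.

-41 mV

E = (57.3/z) · log₁₀([Cl⁻]_out/[Cl⁻]_in) with z = -1.
For an anion, dividing by z = -1 reverses the sign.
= (57.3/-1) · log₁₀(110/21) = -57.30 · log₁₀(5.238)
= -57.30 · (0.7192) = -41.21 mV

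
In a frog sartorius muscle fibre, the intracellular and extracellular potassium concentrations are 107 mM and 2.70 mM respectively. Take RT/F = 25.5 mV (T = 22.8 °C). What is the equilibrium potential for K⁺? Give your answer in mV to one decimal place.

E = (25.5/z) · ln([K⁺]_out/[K⁺]_in) with z = +1.
= (25.5/1) · ln(2.70/107) = 25.50 · ln(0.02523)
= 25.50 · (-3.6796) = -93.83 mV

-93.8 mV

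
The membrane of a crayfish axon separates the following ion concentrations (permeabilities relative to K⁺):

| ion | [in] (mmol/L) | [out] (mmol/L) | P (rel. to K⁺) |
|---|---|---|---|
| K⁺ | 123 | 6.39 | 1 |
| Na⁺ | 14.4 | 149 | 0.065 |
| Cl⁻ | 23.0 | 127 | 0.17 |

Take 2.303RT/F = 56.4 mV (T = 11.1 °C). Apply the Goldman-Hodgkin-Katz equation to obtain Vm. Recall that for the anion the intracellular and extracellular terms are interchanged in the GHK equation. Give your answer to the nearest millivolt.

Vm = 56.4 · log₁₀[(Σ P·[cation]ₒ + Σ P·[anion]ᵢ) / (Σ P·[cation]ᵢ + Σ P·[anion]ₒ)]
Numerator = 1×6.39 + 0.065×149 + 0.17×23.0 = 19.98
Denominator = 1×123 + 0.065×14.4 + 0.17×127 = 145.5
Vm = 56.4 · log₁₀(0.13733) = 56.4 × (-0.8622) = -48.63 mV

-49 mV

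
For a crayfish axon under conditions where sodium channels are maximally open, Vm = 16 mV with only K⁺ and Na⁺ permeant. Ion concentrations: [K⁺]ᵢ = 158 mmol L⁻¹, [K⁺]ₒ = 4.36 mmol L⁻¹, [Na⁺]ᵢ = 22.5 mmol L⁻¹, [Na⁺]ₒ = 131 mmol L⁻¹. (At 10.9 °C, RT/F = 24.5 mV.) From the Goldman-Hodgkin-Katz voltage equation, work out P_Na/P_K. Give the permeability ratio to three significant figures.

Let α = P_Na/P_K. GHK: Vm = 24.5·ln[(Kₒ + α·Naₒ)/(Kᵢ + α·Naᵢ)].
e^(Vm/24.5) = e^(16.0/24.5) = 1.9214
So 1.9214·(Kᵢ + α·Naᵢ) = Kₒ + α·Naₒ → α = (1.9214·158.0 − 4.36) / (131.0 − 1.9214·22.5)
α = (303.6 − 4.36) / (131.0 − 43.23) = 299.2/87.77 = 3.409

3.41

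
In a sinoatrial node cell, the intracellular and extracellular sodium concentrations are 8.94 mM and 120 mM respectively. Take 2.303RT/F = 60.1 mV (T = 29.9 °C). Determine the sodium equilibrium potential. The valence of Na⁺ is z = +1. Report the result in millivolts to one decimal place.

67.8 mV

E = (60.1/z) · log₁₀([Na⁺]_out/[Na⁺]_in) with z = +1.
= (60.1/1) · log₁₀(120/8.94) = 60.10 · log₁₀(13.42)
= 60.10 · (1.1278) = 67.78 mV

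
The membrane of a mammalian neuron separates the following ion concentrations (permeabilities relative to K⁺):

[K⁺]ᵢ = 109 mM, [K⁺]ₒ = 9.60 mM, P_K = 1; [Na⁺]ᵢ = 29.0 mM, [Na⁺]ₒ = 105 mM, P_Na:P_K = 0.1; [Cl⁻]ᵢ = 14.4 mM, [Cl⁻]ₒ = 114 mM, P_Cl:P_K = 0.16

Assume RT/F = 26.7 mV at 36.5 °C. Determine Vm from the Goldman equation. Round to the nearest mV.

Vm = 26.7 · ln[(Σ P·[cation]ₒ + Σ P·[anion]ᵢ) / (Σ P·[cation]ᵢ + Σ P·[anion]ₒ)]
Numerator = 1×9.60 + 0.1×105 + 0.16×14.4 = 22.4
Denominator = 1×109 + 0.1×29.0 + 0.16×114 = 130.1
Vm = 26.7 · ln(0.17215) = 26.7 × (-1.7594) = -46.98 mV

-47 mV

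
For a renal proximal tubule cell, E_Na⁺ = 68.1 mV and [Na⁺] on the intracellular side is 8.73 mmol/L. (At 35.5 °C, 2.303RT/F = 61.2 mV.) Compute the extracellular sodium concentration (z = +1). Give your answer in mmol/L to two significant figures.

Nernst: E = (61.2/1) · log₁₀([out]/[in]), so log₁₀([out]/[in]) = 68.1 × 1 / 61.2 = 1.1127.
[out]/[in] = 10^(1.1127) = 12.96.
[out] = 12.96 × 8.73 = 113.2 mmol/L.

110 mmol/L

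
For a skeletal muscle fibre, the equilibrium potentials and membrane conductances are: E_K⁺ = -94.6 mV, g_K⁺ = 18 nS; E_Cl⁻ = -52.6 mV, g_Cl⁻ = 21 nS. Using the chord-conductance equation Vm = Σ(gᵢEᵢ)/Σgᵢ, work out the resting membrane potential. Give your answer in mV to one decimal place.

-72.0 mV

Σ gᵢEᵢ = 18·(-94.6) + 21·(-52.6) = -2807.40
Σ gᵢ = 18 + 21 = 39
Vm = -2807.40 / 39 = -71.98 mV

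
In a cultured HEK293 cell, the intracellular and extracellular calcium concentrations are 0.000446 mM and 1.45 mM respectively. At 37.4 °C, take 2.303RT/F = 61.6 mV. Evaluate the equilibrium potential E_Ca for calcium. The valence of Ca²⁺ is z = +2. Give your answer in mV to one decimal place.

E = (61.6/z) · log₁₀([Ca²⁺]_out/[Ca²⁺]_in) with z = +2.
= (61.6/2) · log₁₀(1.45/0.000446) = 30.80 · log₁₀(3251)
= 30.80 · (3.5120) = 108.17 mV

108.2 mV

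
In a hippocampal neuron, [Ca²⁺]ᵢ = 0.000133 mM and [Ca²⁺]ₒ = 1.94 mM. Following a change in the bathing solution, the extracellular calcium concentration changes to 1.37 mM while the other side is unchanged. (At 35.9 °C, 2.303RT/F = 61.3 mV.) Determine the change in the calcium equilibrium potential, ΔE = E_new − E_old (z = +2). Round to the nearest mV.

E_old = (61.3/2)·log₁₀(1.94/0.000133) = 127.63 mV
E_new = (61.3/2)·log₁₀(1.37/0.000133) = 122.99 mV
ΔE = 122.99 − (127.63) = -4.63 mV

-5 mV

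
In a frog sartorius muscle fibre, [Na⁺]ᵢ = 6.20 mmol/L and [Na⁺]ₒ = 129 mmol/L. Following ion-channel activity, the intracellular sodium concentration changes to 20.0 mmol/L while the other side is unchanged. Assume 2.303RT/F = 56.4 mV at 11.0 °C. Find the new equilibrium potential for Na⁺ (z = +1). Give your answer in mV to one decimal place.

45.7 mV

After the shift: [Na⁺]_out = 129, [Na⁺]_in = 20.0 mmol/L.
E_new = (56.4/1)·log₁₀(129/20.0) = 56.40 · (0.8096) = 45.66 mV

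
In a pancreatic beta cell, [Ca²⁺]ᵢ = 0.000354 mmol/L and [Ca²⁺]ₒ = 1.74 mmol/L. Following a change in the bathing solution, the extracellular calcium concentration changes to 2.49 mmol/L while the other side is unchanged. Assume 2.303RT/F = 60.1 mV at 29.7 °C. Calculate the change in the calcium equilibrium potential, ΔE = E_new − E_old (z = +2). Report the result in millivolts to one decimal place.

E_old = (60.1/2)·log₁₀(1.74/0.000354) = 110.93 mV
E_new = (60.1/2)·log₁₀(2.49/0.000354) = 115.61 mV
ΔE = 115.61 − (110.93) = 4.68 mV

4.7 mV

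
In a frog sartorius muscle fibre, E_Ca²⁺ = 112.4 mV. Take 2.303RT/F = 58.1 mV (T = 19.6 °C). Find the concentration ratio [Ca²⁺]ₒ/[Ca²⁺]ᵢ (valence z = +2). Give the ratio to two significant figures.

log₁₀([out]/[in]) = E·z/(58.1) = 112.4 × 2 / 58.1 = 3.8692
[out]/[in] = 10^(3.8692) = 7399

7400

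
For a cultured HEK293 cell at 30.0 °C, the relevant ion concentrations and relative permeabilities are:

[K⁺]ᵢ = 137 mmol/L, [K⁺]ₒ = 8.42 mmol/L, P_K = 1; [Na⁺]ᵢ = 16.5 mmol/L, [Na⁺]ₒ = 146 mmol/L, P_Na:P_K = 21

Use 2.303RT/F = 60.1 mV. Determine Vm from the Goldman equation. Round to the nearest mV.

Vm = 60.1 · log₁₀[(Σ P·[cation]ₒ + Σ P·[anion]ᵢ) / (Σ P·[cation]ᵢ + Σ P·[anion]ₒ)]
Numerator = 1×8.42 + 21×146 = 3074
Denominator = 1×137 + 21×16.5 = 483.5
Vm = 60.1 · log₁₀(6.3587) = 60.1 × (0.8034) = 48.28 mV

48 mV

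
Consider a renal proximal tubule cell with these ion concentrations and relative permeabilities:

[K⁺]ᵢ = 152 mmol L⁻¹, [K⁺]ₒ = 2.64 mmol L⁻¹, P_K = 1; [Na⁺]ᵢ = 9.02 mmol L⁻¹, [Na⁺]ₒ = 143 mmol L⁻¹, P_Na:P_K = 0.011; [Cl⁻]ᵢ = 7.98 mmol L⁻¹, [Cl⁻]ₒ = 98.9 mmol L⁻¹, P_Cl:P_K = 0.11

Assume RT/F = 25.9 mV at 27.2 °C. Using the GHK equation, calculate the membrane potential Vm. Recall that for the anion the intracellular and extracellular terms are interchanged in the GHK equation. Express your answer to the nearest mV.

Vm = 25.9 · ln[(Σ P·[cation]ₒ + Σ P·[anion]ᵢ) / (Σ P·[cation]ᵢ + Σ P·[anion]ₒ)]
Numerator = 1×2.64 + 0.011×143 + 0.11×7.98 = 5.091
Denominator = 1×152 + 0.011×9.02 + 0.11×98.9 = 163
Vm = 25.9 · ln(0.031236) = 25.9 × (-3.4662) = -89.77 mV

-90 mV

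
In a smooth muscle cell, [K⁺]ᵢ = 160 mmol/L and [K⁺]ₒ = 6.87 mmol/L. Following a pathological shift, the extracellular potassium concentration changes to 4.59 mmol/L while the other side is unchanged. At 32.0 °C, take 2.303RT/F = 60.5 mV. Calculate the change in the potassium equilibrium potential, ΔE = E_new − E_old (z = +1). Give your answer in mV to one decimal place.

E_old = (60.5/1)·log₁₀(6.87/160) = -82.71 mV
E_new = (60.5/1)·log₁₀(4.59/160) = -93.31 mV
ΔE = -93.31 − (-82.71) = -10.60 mV

-10.6 mV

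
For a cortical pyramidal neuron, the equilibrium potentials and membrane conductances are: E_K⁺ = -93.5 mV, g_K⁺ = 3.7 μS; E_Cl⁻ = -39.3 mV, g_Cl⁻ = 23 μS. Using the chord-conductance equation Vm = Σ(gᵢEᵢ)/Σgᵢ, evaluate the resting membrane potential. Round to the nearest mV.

-47 mV

Σ gᵢEᵢ = 3.7·(-93.5) + 23·(-39.3) = -1249.85
Σ gᵢ = 3.7 + 23 = 26.7
Vm = -1249.85 / 26.7 = -46.81 mV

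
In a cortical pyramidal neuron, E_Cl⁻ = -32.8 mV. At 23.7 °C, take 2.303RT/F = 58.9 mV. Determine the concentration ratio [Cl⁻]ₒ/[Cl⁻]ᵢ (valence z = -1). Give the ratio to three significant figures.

log₁₀([out]/[in]) = E·z/(58.9) = -32.8 × -1 / 58.9 = 0.5569
[out]/[in] = 10^(0.5569) = 3.605

3.60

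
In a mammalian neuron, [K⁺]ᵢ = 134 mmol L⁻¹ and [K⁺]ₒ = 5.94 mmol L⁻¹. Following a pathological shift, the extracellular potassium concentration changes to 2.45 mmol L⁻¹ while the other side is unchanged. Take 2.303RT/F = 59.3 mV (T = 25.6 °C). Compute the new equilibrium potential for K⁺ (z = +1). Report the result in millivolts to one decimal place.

-103.1 mV

After the shift: [K⁺]_out = 2.45, [K⁺]_in = 134 mmol L⁻¹.
E_new = (59.3/1)·log₁₀(2.45/134) = 59.30 · (-1.7379) = -103.06 mV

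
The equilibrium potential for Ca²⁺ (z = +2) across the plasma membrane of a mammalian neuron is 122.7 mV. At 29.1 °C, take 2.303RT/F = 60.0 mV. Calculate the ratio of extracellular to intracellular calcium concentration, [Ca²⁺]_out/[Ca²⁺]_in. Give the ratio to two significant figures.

12000

log₁₀([out]/[in]) = E·z/(60.0) = 122.7 × 2 / 60.0 = 4.0900
[out]/[in] = 10^(4.0900) = 1.23e+04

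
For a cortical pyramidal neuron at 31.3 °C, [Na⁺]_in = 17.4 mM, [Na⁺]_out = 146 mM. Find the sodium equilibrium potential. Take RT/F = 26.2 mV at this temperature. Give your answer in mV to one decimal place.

55.7 mV

E = (26.2/z) · ln([Na⁺]_out/[Na⁺]_in) with z = +1.
= (26.2/1) · ln(146/17.4) = 26.20 · ln(8.391)
= 26.20 · (2.1271) = 55.73 mV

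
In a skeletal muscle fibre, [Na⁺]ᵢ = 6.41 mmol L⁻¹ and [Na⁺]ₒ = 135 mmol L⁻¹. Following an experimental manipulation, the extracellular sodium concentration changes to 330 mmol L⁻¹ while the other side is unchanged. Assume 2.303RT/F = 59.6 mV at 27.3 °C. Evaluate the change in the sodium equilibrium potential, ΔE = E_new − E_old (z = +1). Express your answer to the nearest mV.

E_old = (59.6/1)·log₁₀(135/6.41) = 78.88 mV
E_new = (59.6/1)·log₁₀(330/6.41) = 102.01 mV
ΔE = 102.01 − (78.88) = 23.14 mV

23 mV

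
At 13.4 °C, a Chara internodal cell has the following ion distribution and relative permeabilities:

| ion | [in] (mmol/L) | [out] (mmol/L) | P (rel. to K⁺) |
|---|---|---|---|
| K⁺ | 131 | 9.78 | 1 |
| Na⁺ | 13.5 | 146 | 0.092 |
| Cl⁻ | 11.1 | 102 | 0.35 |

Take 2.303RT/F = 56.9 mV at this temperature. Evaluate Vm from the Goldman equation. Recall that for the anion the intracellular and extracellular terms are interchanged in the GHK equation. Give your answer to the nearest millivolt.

Vm = 56.9 · log₁₀[(Σ P·[cation]ₒ + Σ P·[anion]ᵢ) / (Σ P·[cation]ᵢ + Σ P·[anion]ₒ)]
Numerator = 1×9.78 + 0.092×146 + 0.35×11.1 = 27.1
Denominator = 1×131 + 0.092×13.5 + 0.35×102 = 167.9
Vm = 56.9 · log₁₀(0.16135) = 56.9 × (-0.7922) = -45.08 mV

-45 mV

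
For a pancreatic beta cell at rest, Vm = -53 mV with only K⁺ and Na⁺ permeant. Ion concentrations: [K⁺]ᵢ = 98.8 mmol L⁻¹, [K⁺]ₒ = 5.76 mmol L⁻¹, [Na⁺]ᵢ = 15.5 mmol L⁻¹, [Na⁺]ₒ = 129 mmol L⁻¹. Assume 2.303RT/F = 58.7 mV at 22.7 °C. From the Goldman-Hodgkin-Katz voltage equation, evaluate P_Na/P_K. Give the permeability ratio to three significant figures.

0.0519

Let α = P_Na/P_K. GHK: Vm = 58.7·log₁₀[(Kₒ + α·Naₒ)/(Kᵢ + α·Naᵢ)].
10^(Vm/58.7) = 10^(-53.0/58.7) = 0.12506
So 0.12506·(Kᵢ + α·Naᵢ) = Kₒ + α·Naₒ → α = (0.12506·98.8 − 5.76) / (129.0 − 0.12506·15.5)
α = (12.36 − 5.76) / (129.0 − 1.938) = 6.596/127.1 = 0.05191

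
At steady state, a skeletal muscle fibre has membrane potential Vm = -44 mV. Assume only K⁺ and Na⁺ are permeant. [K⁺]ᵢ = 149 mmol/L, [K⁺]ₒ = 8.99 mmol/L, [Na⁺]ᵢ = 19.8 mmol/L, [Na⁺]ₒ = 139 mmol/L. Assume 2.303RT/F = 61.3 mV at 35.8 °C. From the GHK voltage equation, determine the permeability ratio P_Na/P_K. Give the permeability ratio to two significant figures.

0.14

Let α = P_Na/P_K. GHK: Vm = 61.3·log₁₀[(Kₒ + α·Naₒ)/(Kᵢ + α·Naᵢ)].
10^(Vm/61.3) = 10^(-44.0/61.3) = 0.19152
So 0.19152·(Kᵢ + α·Naᵢ) = Kₒ + α·Naₒ → α = (0.19152·149.0 − 8.99) / (139.0 − 0.19152·19.8)
α = (28.54 − 8.99) / (139.0 − 3.792) = 19.55/135.2 = 0.1446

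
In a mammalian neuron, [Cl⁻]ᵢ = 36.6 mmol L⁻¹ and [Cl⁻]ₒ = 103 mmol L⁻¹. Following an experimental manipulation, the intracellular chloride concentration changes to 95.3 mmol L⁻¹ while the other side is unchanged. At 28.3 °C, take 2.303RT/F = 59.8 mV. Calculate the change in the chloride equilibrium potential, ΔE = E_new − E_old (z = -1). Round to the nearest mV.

E_old = (59.8/-1)·log₁₀(103/36.6) = -26.87 mV
E_new = (59.8/-1)·log₁₀(103/95.3) = -2.02 mV
ΔE = -2.02 − (-26.87) = 24.85 mV

25 mV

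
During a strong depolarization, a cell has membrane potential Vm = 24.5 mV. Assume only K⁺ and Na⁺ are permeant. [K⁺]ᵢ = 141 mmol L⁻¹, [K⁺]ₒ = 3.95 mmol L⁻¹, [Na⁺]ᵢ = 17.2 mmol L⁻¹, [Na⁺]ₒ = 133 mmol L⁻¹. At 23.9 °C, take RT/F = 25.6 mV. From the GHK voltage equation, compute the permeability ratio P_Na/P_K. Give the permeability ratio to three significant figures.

Let α = P_Na/P_K. GHK: Vm = 25.6·ln[(Kₒ + α·Naₒ)/(Kᵢ + α·Naᵢ)].
e^(Vm/25.6) = e^(24.5/25.6) = 2.604
So 2.604·(Kᵢ + α·Naᵢ) = Kₒ + α·Naₒ → α = (2.604·141.0 − 3.95) / (133.0 − 2.604·17.2)
α = (367.2 − 3.95) / (133.0 − 44.79) = 363.2/88.21 = 4.117

4.12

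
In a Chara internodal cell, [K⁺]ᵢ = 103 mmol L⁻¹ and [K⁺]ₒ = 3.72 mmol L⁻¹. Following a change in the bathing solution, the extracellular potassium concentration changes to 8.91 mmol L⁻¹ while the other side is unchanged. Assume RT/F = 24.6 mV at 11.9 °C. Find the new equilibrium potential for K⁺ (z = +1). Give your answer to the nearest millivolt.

After the shift: [K⁺]_out = 8.91, [K⁺]_in = 103 mmol L⁻¹.
E_new = (24.6/1)·ln(8.91/103) = 24.60 · (-2.4476) = -60.21 mV

-60 mV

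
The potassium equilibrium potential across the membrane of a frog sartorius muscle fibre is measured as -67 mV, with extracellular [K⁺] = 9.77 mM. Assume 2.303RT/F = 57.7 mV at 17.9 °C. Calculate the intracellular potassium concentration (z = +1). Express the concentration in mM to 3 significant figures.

Nernst: E = (57.7/1) · log₁₀([out]/[in]), so log₁₀([out]/[in]) = -67.0 × 1 / 57.7 = -1.1612.
[out]/[in] = 10^(-1.1612) = 0.069.
[in] = 9.77 / 0.069 = 141.6 mM.

142 mM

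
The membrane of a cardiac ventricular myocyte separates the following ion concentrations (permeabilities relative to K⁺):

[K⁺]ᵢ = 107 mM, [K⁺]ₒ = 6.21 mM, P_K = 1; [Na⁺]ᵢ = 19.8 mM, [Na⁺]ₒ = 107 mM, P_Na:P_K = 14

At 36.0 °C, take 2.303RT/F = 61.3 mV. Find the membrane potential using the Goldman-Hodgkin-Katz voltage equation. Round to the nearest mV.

36 mV

Vm = 61.3 · log₁₀[(Σ P·[cation]ₒ + Σ P·[anion]ᵢ) / (Σ P·[cation]ᵢ + Σ P·[anion]ₒ)]
Numerator = 1×6.21 + 14×107 = 1504
Denominator = 1×107 + 14×19.8 = 384.2
Vm = 61.3 · log₁₀(3.9152) = 61.3 × (0.5928) = 36.34 mV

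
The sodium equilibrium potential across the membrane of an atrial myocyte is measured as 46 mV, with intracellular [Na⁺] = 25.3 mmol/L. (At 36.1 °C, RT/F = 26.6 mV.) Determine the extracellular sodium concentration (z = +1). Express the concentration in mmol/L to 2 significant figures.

Nernst: E = (26.6/1) · ln([out]/[in]), so ln([out]/[in]) = 46.0 × 1 / 26.6 = 1.7293.
[out]/[in] = e^(1.7293) = 5.637.
[out] = 5.637 × 25.3 = 142.6 mmol/L.

140 mmol/L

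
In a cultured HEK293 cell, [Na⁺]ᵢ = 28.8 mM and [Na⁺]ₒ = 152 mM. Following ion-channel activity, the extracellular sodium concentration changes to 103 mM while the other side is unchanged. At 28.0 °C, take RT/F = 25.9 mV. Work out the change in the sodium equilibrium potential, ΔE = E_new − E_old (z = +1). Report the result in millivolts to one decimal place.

-10.1 mV

E_old = (25.9/1)·ln(152/28.8) = 43.08 mV
E_new = (25.9/1)·ln(103/28.8) = 33.01 mV
ΔE = 33.01 − (43.08) = -10.08 mV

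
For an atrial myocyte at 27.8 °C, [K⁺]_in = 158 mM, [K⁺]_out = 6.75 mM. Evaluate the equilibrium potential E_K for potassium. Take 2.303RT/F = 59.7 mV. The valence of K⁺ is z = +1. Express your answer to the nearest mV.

-82 mV

E = (59.7/z) · log₁₀([K⁺]_out/[K⁺]_in) with z = +1.
= (59.7/1) · log₁₀(6.75/158) = 59.70 · log₁₀(0.04272)
= 59.70 · (-1.3694) = -81.75 mV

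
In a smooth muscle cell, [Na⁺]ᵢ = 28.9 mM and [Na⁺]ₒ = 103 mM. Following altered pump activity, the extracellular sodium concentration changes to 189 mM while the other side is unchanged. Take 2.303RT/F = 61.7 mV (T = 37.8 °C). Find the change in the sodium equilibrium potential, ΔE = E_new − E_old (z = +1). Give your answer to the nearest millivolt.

E_old = (61.7/1)·log₁₀(103/28.9) = 34.05 mV
E_new = (61.7/1)·log₁₀(189/28.9) = 50.32 mV
ΔE = 50.32 − (34.05) = 16.27 mV

16 mV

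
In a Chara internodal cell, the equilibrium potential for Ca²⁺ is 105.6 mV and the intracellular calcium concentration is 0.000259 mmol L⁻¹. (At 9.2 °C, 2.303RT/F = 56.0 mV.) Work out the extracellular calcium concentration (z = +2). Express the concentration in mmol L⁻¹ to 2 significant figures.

Nernst: E = (56.0/2) · log₁₀([out]/[in]), so log₁₀([out]/[in]) = 105.6 × 2 / 56.0 = 3.7714.
[out]/[in] = 10^(3.7714) = 5908.
[out] = 5908 × 0.000259 = 1.53 mmol L⁻¹.

1.5 mmol L⁻¹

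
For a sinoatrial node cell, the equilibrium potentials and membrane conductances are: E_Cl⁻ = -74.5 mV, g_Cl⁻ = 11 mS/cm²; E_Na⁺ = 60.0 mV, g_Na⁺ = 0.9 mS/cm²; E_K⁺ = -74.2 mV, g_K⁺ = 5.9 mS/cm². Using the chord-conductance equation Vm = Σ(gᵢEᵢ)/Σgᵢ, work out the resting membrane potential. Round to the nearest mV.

Σ gᵢEᵢ = 11·(-74.5) + 0.9·(60.0) + 5.9·(-74.2) = -1203.28
Σ gᵢ = 11 + 0.9 + 5.9 = 17.8
Vm = -1203.28 / 17.8 = -67.60 mV

-68 mV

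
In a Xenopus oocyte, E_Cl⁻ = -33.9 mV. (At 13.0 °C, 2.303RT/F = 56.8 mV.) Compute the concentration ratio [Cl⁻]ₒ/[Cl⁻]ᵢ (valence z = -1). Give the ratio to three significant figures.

3.95

log₁₀([out]/[in]) = E·z/(56.8) = -33.9 × -1 / 56.8 = 0.5968
[out]/[in] = 10^(0.5968) = 3.952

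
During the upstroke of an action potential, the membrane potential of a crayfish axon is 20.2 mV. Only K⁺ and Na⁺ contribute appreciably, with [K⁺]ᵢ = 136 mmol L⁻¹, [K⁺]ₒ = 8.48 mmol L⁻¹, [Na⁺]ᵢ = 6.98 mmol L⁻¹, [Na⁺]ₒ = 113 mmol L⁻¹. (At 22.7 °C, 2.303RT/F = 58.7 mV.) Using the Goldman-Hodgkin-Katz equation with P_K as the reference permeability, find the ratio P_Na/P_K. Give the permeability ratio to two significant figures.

3.0

Let α = P_Na/P_K. GHK: Vm = 58.7·log₁₀[(Kₒ + α·Naₒ)/(Kᵢ + α·Naᵢ)].
10^(Vm/58.7) = 10^(20.2/58.7) = 2.2086
So 2.2086·(Kᵢ + α·Naᵢ) = Kₒ + α·Naₒ → α = (2.2086·136.0 − 8.48) / (113.0 − 2.2086·6.98)
α = (300.4 − 8.48) / (113.0 − 15.42) = 291.9/97.58 = 2.991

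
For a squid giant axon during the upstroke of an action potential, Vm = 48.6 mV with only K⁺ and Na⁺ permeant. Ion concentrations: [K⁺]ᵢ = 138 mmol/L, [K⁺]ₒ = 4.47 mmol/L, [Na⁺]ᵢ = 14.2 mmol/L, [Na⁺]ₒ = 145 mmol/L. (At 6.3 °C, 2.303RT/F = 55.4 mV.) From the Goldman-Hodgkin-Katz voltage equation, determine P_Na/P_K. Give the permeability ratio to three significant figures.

27.3

Let α = P_Na/P_K. GHK: Vm = 55.4·log₁₀[(Kₒ + α·Naₒ)/(Kᵢ + α·Naᵢ)].
10^(Vm/55.4) = 10^(48.6/55.4) = 7.538
So 7.538·(Kᵢ + α·Naᵢ) = Kₒ + α·Naₒ → α = (7.538·138.0 − 4.47) / (145.0 − 7.538·14.2)
α = (1040 − 4.47) / (145.0 − 107) = 1036/37.96 = 27.29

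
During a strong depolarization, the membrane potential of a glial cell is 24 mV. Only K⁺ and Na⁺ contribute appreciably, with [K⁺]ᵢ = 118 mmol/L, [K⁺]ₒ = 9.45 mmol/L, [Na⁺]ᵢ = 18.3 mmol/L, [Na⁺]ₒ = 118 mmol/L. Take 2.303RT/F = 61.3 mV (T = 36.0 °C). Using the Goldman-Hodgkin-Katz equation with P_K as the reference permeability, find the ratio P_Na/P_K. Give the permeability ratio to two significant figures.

Let α = P_Na/P_K. GHK: Vm = 61.3·log₁₀[(Kₒ + α·Naₒ)/(Kᵢ + α·Naᵢ)].
10^(Vm/61.3) = 10^(24.0/61.3) = 2.4633
So 2.4633·(Kᵢ + α·Naᵢ) = Kₒ + α·Naₒ → α = (2.4633·118.0 − 9.45) / (118.0 − 2.4633·18.3)
α = (290.7 − 9.45) / (118.0 − 45.08) = 281.2/72.92 = 3.856

3.9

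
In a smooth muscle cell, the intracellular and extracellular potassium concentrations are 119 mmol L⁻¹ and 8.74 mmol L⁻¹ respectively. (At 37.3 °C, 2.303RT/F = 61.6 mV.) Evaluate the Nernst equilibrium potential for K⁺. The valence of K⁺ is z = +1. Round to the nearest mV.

-70 mV

E = (61.6/z) · log₁₀([K⁺]_out/[K⁺]_in) with z = +1.
= (61.6/1) · log₁₀(8.74/119) = 61.60 · log₁₀(0.07345)
= 61.60 · (-1.1340) = -69.86 mV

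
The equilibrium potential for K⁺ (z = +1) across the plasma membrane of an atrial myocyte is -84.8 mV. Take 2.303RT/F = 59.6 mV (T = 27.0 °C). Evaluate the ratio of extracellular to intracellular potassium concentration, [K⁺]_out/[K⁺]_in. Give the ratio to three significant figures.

log₁₀([out]/[in]) = E·z/(59.6) = -84.8 × 1 / 59.6 = -1.4228
[out]/[in] = 10^(-1.4228) = 0.03777

0.0378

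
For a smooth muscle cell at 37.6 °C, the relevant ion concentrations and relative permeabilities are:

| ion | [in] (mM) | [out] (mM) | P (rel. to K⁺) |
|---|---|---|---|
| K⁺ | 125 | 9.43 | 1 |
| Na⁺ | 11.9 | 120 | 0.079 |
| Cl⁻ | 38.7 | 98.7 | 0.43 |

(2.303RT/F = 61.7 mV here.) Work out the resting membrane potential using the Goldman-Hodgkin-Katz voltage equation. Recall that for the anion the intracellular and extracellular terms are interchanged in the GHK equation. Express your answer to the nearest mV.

Vm = 61.7 · log₁₀[(Σ P·[cation]ₒ + Σ P·[anion]ᵢ) / (Σ P·[cation]ᵢ + Σ P·[anion]ₒ)]
Numerator = 1×9.43 + 0.079×120 + 0.43×38.7 = 35.55
Denominator = 1×125 + 0.079×11.9 + 0.43×98.7 = 168.4
Vm = 61.7 · log₁₀(0.21113) = 61.7 × (-0.6754) = -41.67 mV

-42 mV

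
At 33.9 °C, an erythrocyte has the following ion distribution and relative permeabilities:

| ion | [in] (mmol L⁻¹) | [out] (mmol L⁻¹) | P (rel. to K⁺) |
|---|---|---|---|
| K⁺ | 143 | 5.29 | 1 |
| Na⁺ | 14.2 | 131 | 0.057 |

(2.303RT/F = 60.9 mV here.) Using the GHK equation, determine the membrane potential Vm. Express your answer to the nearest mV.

Vm = 60.9 · log₁₀[(Σ P·[cation]ₒ + Σ P·[anion]ᵢ) / (Σ P·[cation]ᵢ + Σ P·[anion]ₒ)]
Numerator = 1×5.29 + 0.057×131 = 12.76
Denominator = 1×143 + 0.057×14.2 = 143.8
Vm = 60.9 · log₁₀(0.088708) = 60.9 × (-1.0520) = -64.07 mV

-64 mV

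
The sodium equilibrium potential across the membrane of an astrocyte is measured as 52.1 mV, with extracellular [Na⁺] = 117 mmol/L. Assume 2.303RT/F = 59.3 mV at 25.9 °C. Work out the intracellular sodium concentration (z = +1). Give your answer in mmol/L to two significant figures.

Nernst: E = (59.3/1) · log₁₀([out]/[in]), so log₁₀([out]/[in]) = 52.1 × 1 / 59.3 = 0.8786.
[out]/[in] = 10^(0.8786) = 7.561.
[in] = 117 / 7.561 = 15.47 mmol/L.

15 mmol/L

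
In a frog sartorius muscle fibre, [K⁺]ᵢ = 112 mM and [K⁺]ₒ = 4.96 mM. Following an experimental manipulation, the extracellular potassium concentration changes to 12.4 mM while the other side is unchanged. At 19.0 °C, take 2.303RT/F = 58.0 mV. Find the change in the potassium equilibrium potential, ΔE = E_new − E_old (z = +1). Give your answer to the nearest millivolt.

23 mV

E_old = (58.0/1)·log₁₀(4.96/112) = -78.52 mV
E_new = (58.0/1)·log₁₀(12.4/112) = -55.44 mV
ΔE = -55.44 − (-78.52) = 23.08 mV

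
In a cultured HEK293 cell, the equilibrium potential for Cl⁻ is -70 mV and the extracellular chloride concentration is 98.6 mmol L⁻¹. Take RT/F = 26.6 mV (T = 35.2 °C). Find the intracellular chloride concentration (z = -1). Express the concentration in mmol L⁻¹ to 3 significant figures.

7.10 mmol L⁻¹

Nernst: E = (26.6/-1) · ln([out]/[in]), so ln([out]/[in]) = -70.0 × -1 / 26.6 = 2.6316.
[out]/[in] = e^(2.6316) = 13.9.
[in] = 98.6 / 13.9 = 7.096 mmol L⁻¹.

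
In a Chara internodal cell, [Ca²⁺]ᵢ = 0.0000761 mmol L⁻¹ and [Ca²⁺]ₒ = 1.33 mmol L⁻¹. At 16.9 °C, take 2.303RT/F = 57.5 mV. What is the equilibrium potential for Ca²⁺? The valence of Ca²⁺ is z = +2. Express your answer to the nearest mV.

122 mV

E = (57.5/z) · log₁₀([Ca²⁺]_out/[Ca²⁺]_in) with z = +2.
= (57.5/2) · log₁₀(1.33/0.0000761) = 28.75 · log₁₀(1.748e+04)
= 28.75 · (4.2425) = 121.97 mV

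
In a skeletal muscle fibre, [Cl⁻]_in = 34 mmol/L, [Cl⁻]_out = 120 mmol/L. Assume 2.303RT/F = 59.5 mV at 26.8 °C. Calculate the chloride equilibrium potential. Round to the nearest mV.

-33 mV

E = (59.5/z) · log₁₀([Cl⁻]_out/[Cl⁻]_in) with z = -1.
For an anion, dividing by z = -1 reverses the sign.
= (59.5/-1) · log₁₀(120/34) = -59.50 · log₁₀(3.529)
= -59.50 · (0.5477) = -32.59 mV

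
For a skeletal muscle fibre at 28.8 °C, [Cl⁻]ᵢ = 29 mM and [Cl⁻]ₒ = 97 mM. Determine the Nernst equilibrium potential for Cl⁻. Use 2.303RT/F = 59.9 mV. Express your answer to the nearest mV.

-31 mV

E = (59.9/z) · log₁₀([Cl⁻]_out/[Cl⁻]_in) with z = -1.
For an anion, dividing by z = -1 reverses the sign.
= (59.9/-1) · log₁₀(97/29) = -59.90 · log₁₀(3.345)
= -59.90 · (0.5244) = -31.41 mV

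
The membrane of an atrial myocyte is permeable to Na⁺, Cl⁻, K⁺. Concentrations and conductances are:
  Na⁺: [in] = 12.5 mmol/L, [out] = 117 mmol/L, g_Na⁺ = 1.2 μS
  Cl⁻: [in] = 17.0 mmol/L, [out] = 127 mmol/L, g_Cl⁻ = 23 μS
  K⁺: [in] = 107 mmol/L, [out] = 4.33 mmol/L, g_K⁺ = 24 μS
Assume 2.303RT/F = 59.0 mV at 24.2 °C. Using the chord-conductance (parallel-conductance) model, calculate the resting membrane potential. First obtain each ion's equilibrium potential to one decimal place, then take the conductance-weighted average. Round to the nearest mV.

-64 mV

E_Na⁺ = (59.0/1)·log₁₀(117/12.5) = 57.3 mV
E_Cl⁻ = (59.0/-1)·log₁₀(127/17.0) = -51.5 mV
E_K⁺ = (59.0/1)·log₁₀(4.33/107) = -82.2 mV
Vm = (Σ gᵢEᵢ)/(Σ gᵢ) = (1.2·57.3 + 23·-51.5 + 24·-82.2) / (1.2 + 23 + 24)
= -3088.54 / 48.2 = -64.08 mV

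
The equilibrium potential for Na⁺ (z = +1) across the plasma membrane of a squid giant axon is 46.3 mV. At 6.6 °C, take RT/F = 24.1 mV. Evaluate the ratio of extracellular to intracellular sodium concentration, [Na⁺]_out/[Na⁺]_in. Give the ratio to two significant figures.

6.8

ln([out]/[in]) = E·z/(24.1) = 46.3 × 1 / 24.1 = 1.9212
[out]/[in] = e^(1.9212) = 6.829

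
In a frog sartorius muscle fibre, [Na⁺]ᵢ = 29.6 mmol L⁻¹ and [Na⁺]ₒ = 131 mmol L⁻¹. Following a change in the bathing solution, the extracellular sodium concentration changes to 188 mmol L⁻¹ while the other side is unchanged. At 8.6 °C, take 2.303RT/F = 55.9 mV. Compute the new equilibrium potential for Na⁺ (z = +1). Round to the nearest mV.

After the shift: [Na⁺]_out = 188, [Na⁺]_in = 29.6 mmol L⁻¹.
E_new = (55.9/1)·log₁₀(188/29.6) = 55.90 · (0.8029) = 44.88 mV

45 mV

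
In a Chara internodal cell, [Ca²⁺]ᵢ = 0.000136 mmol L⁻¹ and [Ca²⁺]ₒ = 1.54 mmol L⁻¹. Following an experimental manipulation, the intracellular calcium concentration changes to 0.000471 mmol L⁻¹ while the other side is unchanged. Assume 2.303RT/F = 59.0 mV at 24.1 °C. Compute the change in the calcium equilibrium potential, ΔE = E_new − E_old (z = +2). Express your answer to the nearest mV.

E_old = (59.0/2)·log₁₀(1.54/0.000136) = 119.59 mV
E_new = (59.0/2)·log₁₀(1.54/0.000471) = 103.68 mV
ΔE = 103.68 − (119.59) = -15.91 mV

-16 mV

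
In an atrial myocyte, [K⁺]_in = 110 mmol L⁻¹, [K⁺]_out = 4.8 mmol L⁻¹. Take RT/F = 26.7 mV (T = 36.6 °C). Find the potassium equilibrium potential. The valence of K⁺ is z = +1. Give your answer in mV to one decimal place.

-83.6 mV

E = (26.7/z) · ln([K⁺]_out/[K⁺]_in) with z = +1.
= (26.7/1) · ln(4.8/110) = 26.70 · ln(0.04364)
= 26.70 · (-3.1319) = -83.62 mV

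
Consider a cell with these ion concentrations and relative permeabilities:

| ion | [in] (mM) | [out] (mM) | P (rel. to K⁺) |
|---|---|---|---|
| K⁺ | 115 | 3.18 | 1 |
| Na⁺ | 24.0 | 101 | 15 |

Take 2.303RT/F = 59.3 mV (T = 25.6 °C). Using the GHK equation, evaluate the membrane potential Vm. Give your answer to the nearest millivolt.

Vm = 59.3 · log₁₀[(Σ P·[cation]ₒ + Σ P·[anion]ᵢ) / (Σ P·[cation]ᵢ + Σ P·[anion]ₒ)]
Numerator = 1×3.18 + 15×101 = 1518
Denominator = 1×115 + 15×24.0 = 475
Vm = 59.3 · log₁₀(3.1962) = 59.3 × (0.5046) = 29.92 mV

30 mV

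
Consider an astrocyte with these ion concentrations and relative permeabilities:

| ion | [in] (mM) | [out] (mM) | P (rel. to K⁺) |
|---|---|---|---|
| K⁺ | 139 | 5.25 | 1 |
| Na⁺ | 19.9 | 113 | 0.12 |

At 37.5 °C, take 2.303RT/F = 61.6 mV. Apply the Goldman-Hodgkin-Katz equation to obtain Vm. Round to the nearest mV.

Vm = 61.6 · log₁₀[(Σ P·[cation]ₒ + Σ P·[anion]ᵢ) / (Σ P·[cation]ᵢ + Σ P·[anion]ₒ)]
Numerator = 1×5.25 + 0.12×113 = 18.81
Denominator = 1×139 + 0.12×19.9 = 141.4
Vm = 61.6 · log₁₀(0.13304) = 61.6 × (-0.8760) = -53.96 mV

-54 mV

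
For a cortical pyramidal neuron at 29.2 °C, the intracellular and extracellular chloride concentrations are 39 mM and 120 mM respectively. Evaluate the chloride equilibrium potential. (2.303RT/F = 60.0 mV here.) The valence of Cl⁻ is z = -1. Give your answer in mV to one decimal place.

E = (60.0/z) · log₁₀([Cl⁻]_out/[Cl⁻]_in) with z = -1.
For an anion, dividing by z = -1 reverses the sign.
= (60.0/-1) · log₁₀(120/39) = -60.00 · log₁₀(3.077)
= -60.00 · (0.4881) = -29.29 mV

-29.3 mV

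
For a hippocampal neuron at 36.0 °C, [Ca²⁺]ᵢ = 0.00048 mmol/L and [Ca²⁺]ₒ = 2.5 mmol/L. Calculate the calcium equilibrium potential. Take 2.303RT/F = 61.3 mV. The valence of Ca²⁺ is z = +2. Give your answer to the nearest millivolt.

E = (61.3/z) · log₁₀([Ca²⁺]_out/[Ca²⁺]_in) with z = +2.
= (61.3/2) · log₁₀(2.5/0.00048) = 30.65 · log₁₀(5208)
= 30.65 · (3.7167) = 113.92 mV

114 mV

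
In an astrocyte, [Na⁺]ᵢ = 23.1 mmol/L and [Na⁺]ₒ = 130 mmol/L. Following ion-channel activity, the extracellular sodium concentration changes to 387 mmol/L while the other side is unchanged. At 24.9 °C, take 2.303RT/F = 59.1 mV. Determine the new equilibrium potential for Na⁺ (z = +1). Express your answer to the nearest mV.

72 mV

After the shift: [Na⁺]_out = 387, [Na⁺]_in = 23.1 mmol/L.
E_new = (59.1/1)·log₁₀(387/23.1) = 59.10 · (1.2241) = 72.34 mV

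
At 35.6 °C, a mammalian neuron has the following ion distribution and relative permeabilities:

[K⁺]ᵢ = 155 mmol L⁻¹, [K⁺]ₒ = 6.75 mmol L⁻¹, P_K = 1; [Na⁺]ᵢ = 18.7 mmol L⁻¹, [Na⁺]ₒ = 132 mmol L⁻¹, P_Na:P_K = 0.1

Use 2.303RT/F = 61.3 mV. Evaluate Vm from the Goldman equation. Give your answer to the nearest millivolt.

-55 mV

Vm = 61.3 · log₁₀[(Σ P·[cation]ₒ + Σ P·[anion]ᵢ) / (Σ P·[cation]ᵢ + Σ P·[anion]ₒ)]
Numerator = 1×6.75 + 0.1×132 = 19.95
Denominator = 1×155 + 0.1×18.7 = 156.9
Vm = 61.3 · log₁₀(0.12718) = 61.3 × (-0.8956) = -54.90 mV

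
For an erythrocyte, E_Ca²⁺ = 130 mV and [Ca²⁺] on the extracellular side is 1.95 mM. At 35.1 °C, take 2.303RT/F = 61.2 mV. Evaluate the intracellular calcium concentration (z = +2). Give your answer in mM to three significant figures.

0.000110 mM

Nernst: E = (61.2/2) · log₁₀([out]/[in]), so log₁₀([out]/[in]) = 130.0 × 2 / 61.2 = 4.2484.
[out]/[in] = 10^(4.2484) = 1.772e+04.
[in] = 1.95 / 1.772e+04 = 0.0001101 mM.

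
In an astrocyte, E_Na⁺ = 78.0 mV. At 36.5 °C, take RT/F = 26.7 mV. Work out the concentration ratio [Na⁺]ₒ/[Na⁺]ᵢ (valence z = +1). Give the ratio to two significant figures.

19

ln([out]/[in]) = E·z/(26.7) = 78.0 × 1 / 26.7 = 2.9213
[out]/[in] = e^(2.9213) = 18.57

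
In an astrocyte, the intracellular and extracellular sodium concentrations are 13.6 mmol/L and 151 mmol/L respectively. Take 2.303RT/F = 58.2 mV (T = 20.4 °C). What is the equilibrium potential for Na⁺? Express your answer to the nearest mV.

E = (58.2/z) · log₁₀([Na⁺]_out/[Na⁺]_in) with z = +1.
= (58.2/1) · log₁₀(151/13.6) = 58.20 · log₁₀(11.1)
= 58.20 · (1.0454) = 60.84 mV

61 mV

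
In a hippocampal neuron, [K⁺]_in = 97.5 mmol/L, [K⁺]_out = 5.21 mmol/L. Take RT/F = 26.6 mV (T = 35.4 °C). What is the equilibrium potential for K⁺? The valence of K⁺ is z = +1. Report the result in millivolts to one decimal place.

-77.9 mV

E = (26.6/z) · ln([K⁺]_out/[K⁺]_in) with z = +1.
= (26.6/1) · ln(5.21/97.5) = 26.60 · ln(0.05344)
= 26.60 · (-2.9293) = -77.92 mV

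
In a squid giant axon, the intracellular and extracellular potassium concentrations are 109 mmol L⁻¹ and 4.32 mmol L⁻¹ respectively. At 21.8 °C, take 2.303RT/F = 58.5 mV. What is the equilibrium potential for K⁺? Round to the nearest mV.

-82 mV

E = (58.5/z) · log₁₀([K⁺]_out/[K⁺]_in) with z = +1.
= (58.5/1) · log₁₀(4.32/109) = 58.50 · log₁₀(0.03963)
= 58.50 · (-1.4019) = -82.01 mV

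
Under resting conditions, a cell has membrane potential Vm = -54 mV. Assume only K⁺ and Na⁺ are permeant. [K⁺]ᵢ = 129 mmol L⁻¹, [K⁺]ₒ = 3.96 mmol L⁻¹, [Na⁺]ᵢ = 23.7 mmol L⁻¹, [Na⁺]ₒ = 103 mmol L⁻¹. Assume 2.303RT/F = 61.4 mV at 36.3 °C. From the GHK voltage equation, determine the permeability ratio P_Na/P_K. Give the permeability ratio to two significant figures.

Let α = P_Na/P_K. GHK: Vm = 61.4·log₁₀[(Kₒ + α·Naₒ)/(Kᵢ + α·Naᵢ)].
10^(Vm/61.4) = 10^(-54.0/61.4) = 0.13198
So 0.13198·(Kᵢ + α·Naᵢ) = Kₒ + α·Naₒ → α = (0.13198·129.0 − 3.96) / (103.0 − 0.13198·23.7)
α = (17.03 − 3.96) / (103.0 − 3.128) = 13.07/99.87 = 0.1308

0.13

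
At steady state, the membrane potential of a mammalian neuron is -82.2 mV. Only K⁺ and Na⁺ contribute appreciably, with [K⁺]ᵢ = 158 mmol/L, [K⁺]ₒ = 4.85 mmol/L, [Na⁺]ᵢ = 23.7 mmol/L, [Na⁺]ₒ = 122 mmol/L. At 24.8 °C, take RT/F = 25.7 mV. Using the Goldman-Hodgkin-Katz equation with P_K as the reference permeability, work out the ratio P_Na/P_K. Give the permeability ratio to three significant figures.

0.0132

Let α = P_Na/P_K. GHK: Vm = 25.7·ln[(Kₒ + α·Naₒ)/(Kᵢ + α·Naᵢ)].
e^(Vm/25.7) = e^(-82.2/25.7) = 0.040826
So 0.040826·(Kᵢ + α·Naᵢ) = Kₒ + α·Naₒ → α = (0.040826·158.0 − 4.85) / (122.0 − 0.040826·23.7)
α = (6.45 − 4.85) / (122.0 − 0.9676) = 1.6/121 = 0.01322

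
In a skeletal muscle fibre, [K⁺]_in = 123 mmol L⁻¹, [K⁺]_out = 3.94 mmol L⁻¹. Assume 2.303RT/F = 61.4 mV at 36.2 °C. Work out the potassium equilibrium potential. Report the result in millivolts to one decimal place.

E = (61.4/z) · log₁₀([K⁺]_out/[K⁺]_in) with z = +1.
= (61.4/1) · log₁₀(3.94/123) = 61.40 · log₁₀(0.03203)
= 61.40 · (-1.4944) = -91.76 mV

-91.8 mV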